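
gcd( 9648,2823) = 3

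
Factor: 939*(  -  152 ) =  - 142728  =  - 2^3 *3^1 * 19^1 * 313^1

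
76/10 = 7 + 3/5 = 7.60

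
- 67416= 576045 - 643461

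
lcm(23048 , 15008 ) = 645344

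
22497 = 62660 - 40163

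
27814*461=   12822254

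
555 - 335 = 220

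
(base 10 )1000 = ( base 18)31a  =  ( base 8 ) 1750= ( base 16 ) 3E8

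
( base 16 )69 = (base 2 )1101001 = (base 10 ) 105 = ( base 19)5a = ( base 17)63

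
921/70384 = 921/70384 = 0.01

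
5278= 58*91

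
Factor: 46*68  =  3128 = 2^3*17^1*23^1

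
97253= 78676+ 18577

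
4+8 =12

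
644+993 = 1637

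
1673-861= 812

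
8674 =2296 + 6378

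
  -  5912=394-6306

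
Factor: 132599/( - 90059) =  - 97^1 * 1367^1*90059^(- 1) 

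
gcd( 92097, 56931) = 3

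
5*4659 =23295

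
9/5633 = 9/5633=0.00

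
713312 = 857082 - 143770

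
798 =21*38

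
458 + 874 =1332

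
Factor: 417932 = 2^2*163^1*641^1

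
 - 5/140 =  - 1 + 27/28 =-0.04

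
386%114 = 44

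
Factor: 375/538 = 2^(  -  1)*3^1*5^3 * 269^(-1 )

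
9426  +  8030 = 17456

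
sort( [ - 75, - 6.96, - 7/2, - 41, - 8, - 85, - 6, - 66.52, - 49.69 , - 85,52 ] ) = [ - 85, - 85, - 75,-66.52,-49.69, - 41, - 8, - 6.96,-6, - 7/2, 52 ]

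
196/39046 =14/2789 = 0.01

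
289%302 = 289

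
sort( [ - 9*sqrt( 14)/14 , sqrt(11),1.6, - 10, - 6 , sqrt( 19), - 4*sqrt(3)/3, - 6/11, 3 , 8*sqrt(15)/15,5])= [-10,-6,  -  9*sqrt( 14) /14, - 4*sqrt( 3 )/3,  -  6/11 , 1.6, 8* sqrt(15 )/15, 3,sqrt(11),sqrt(19), 5 ] 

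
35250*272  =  9588000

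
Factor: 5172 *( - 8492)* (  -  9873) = 433628320752  =  2^4*3^3 * 11^1 * 193^1 * 431^1 * 1097^1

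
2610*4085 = 10661850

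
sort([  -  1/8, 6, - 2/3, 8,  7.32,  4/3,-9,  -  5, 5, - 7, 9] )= [  -  9, - 7,-5, - 2/3, - 1/8, 4/3,  5,6, 7.32, 8, 9 ]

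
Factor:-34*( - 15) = 510 = 2^1*3^1*5^1*17^1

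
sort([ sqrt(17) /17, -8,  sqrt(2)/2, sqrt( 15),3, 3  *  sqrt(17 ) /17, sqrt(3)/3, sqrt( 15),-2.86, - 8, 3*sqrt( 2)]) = [ - 8, - 8, - 2.86, sqrt( 17)/17, sqrt(3)/3, sqrt(2 )/2, 3*sqrt(17)/17,3, sqrt(15 ),sqrt(15 ), 3*sqrt( 2)]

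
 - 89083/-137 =650 + 33/137=650.24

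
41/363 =41/363 = 0.11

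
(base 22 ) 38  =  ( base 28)2I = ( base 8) 112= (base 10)74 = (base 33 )28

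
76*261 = 19836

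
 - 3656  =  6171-9827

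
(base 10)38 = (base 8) 46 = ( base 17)24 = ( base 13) 2C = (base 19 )20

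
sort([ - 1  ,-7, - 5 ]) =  [ - 7,-5,-1]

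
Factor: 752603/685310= 2^( - 1 )*5^( - 1) * 68531^( - 1)*752603^1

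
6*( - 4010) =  - 24060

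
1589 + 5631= 7220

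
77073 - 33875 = 43198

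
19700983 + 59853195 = 79554178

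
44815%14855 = 250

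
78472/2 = 39236  =  39236.00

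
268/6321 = 268/6321 = 0.04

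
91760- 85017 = 6743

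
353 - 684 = -331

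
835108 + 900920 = 1736028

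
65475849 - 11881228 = 53594621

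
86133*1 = 86133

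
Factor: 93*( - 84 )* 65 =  - 2^2*3^2 * 5^1*7^1*13^1*31^1 = - 507780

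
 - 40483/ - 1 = 40483/1 = 40483.00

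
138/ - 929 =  - 138/929= - 0.15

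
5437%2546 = 345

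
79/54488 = 79/54488 = 0.00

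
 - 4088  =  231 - 4319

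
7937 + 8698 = 16635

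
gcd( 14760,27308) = 4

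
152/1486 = 76/743 = 0.10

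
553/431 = 1 + 122/431  =  1.28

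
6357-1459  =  4898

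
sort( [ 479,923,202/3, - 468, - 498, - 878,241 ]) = [ - 878, - 498,-468,202/3, 241,479, 923 ] 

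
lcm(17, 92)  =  1564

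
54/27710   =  27/13855 = 0.00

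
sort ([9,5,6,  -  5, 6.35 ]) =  [ - 5,5,6 , 6.35, 9] 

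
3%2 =1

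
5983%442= 237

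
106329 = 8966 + 97363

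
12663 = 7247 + 5416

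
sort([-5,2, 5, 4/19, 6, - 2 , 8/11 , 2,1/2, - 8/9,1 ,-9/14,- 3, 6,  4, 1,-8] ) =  [-8,-5, - 3,- 2, - 8/9, -9/14, 4/19, 1/2,8/11,1,  1, 2,  2,4, 5 , 6,6]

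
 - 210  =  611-821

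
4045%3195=850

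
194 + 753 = 947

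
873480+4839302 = 5712782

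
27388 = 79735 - 52347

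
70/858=35/429 = 0.08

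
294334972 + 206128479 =500463451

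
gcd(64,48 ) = 16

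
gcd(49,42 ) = 7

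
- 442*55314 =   -  24448788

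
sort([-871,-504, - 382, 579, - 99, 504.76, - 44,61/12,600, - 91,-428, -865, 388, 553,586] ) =[-871, - 865, - 504, - 428,  -  382, - 99, - 91,  -  44,61/12,388,504.76,553,579,586,600] 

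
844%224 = 172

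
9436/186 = 4718/93 = 50.73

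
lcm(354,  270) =15930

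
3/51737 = 3/51737 =0.00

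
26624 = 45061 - 18437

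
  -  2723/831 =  - 4 + 601/831= - 3.28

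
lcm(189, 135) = 945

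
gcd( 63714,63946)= 2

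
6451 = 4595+1856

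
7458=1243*6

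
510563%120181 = 29839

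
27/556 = 27/556 = 0.05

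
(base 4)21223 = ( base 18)1G7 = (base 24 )11j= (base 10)619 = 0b1001101011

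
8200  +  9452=17652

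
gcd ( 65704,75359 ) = 1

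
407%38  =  27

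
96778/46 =48389/23= 2103.87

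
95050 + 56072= 151122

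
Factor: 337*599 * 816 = 164720208 = 2^4 * 3^1*17^1*337^1*599^1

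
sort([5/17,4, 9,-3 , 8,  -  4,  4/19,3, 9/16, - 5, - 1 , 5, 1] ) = [-5,- 4 , - 3, - 1,4/19, 5/17,  9/16,1,3, 4, 5, 8, 9] 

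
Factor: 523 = 523^1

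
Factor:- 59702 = -2^1*29851^1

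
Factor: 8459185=5^1 *7^1*241691^1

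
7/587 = 7/587 = 0.01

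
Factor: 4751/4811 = 17^ (-1)*283^( - 1) * 4751^1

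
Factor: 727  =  727^1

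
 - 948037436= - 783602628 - 164434808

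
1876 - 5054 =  - 3178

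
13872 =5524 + 8348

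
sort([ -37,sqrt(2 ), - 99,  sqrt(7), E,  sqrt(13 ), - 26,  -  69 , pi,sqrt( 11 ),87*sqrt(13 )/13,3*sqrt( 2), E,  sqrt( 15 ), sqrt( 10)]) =[ - 99, - 69,-37, - 26, sqrt( 2),sqrt( 7) , E , E,pi,sqrt( 10 ),sqrt( 11),sqrt(13),sqrt( 15 ) , 3*sqrt( 2),87*sqrt(13 ) /13] 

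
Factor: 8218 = 2^1*7^1*  587^1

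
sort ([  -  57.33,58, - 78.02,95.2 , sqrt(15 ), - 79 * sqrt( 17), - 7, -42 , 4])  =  [-79*sqrt(17 ),  -  78.02, - 57.33 , - 42, - 7, sqrt(15),4,58, 95.2]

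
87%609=87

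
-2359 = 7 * (-337)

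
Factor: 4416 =2^6 * 3^1 * 23^1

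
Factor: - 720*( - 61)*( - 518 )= - 2^5*3^2*5^1 *7^1*37^1*61^1 = - 22750560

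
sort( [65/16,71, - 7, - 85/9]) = [ - 85/9, - 7,65/16, 71]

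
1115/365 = 223/73= 3.05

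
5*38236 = 191180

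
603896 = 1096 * 551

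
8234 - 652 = 7582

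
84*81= 6804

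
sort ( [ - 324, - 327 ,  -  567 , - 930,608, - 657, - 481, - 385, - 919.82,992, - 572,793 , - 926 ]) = [ - 930, -926, - 919.82 ,-657,-572,-567 , -481, - 385,  -  327, - 324,608,793,992]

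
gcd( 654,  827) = 1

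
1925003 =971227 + 953776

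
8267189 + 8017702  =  16284891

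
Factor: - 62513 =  - 11^1*5683^1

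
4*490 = 1960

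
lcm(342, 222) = 12654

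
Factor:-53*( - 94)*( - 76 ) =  - 2^3 * 19^1*47^1 * 53^1 = -  378632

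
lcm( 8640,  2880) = 8640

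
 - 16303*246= - 4010538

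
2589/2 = 1294 + 1/2 = 1294.50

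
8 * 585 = 4680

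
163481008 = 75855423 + 87625585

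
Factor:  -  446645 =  - 5^1*89329^1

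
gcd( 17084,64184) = 4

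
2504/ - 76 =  - 33+1/19 = - 32.95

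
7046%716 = 602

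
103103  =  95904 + 7199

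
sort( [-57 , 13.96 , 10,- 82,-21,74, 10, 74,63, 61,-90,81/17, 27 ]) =[  -  90,-82,-57, - 21,81/17,10 , 10,13.96, 27, 61,63,  74,  74 ] 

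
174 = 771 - 597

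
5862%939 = 228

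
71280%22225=4605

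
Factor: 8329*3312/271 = 27585648/271  =  2^4 * 3^2*23^1*271^( - 1 )*8329^1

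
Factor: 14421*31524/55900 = 113651901/13975 = 3^2*5^( -2 )*11^1*13^( - 1 )*19^1*23^1*37^1*43^( - 1)*71^1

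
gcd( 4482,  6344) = 2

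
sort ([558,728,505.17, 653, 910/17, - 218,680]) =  [ - 218,  910/17,505.17, 558,653 , 680,728 ]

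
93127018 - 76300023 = 16826995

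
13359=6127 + 7232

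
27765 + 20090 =47855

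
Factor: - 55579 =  - 55579^1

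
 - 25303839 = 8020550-33324389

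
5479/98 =55+ 89/98=55.91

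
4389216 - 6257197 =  - 1867981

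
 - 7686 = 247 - 7933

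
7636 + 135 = 7771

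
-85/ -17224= 85/17224 = 0.00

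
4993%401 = 181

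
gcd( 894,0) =894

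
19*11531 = 219089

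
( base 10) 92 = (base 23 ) 40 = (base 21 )48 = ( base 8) 134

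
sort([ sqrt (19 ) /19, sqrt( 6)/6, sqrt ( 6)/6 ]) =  [ sqrt( 19) /19 , sqrt( 6)/6,  sqrt( 6)/6] 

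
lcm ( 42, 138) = 966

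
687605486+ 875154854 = 1562760340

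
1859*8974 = 16682666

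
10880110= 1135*9586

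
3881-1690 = 2191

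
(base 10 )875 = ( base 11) 726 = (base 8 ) 1553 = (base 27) 15b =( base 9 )1172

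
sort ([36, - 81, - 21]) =[ - 81, -21,36 ] 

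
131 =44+87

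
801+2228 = 3029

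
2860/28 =102 + 1/7= 102.14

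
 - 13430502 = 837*( - 16046 ) 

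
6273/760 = 6273/760 = 8.25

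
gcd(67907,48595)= 1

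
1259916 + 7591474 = 8851390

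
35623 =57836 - 22213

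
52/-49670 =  - 1 + 24809/24835 = -0.00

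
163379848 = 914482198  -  751102350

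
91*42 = 3822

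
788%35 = 18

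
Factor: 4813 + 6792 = 11605 = 5^1*11^1*211^1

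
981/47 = 981/47 = 20.87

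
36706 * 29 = 1064474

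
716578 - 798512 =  - 81934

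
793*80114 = 63530402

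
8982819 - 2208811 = 6774008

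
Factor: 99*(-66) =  - 6534 = - 2^1*3^3*11^2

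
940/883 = 940/883 = 1.06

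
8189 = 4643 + 3546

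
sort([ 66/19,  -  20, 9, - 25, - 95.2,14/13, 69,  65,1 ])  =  [ - 95.2,-25, - 20, 1, 14/13, 66/19,9, 65,69] 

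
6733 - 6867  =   - 134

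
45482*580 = 26379560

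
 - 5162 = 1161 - 6323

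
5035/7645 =1007/1529=0.66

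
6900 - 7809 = - 909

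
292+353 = 645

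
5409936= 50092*108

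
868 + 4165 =5033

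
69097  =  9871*7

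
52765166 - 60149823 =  - 7384657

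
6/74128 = 3/37064 = 0.00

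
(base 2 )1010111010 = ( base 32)LQ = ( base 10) 698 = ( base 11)585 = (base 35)jx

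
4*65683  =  262732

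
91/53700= 91/53700 = 0.00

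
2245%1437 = 808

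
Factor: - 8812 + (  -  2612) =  - 11424   =  - 2^5*3^1*7^1*17^1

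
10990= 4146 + 6844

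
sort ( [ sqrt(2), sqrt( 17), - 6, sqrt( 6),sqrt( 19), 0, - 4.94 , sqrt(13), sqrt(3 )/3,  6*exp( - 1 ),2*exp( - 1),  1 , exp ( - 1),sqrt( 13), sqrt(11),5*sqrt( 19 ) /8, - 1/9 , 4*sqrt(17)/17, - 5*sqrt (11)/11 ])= [-6, - 4.94,  -  5*sqrt( 11 )/11, - 1/9, 0, exp( - 1), sqrt(3) /3,2*exp( -1 ), 4*sqrt ( 17) /17, 1, sqrt( 2 ), 6*exp( - 1), sqrt(6 ),  5*sqrt( 19 )/8,  sqrt(11),  sqrt( 13),sqrt( 13 ),sqrt( 17), sqrt( 19) ] 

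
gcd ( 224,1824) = 32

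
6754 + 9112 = 15866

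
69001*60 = 4140060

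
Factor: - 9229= -11^1*839^1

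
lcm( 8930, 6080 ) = 285760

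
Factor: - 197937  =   - 3^3*7331^1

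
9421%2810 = 991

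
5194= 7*742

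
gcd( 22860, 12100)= 20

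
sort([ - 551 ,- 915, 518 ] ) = [-915, - 551 , 518]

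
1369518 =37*37014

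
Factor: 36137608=2^3*13^2*26729^1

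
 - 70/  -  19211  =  70/19211  =  0.00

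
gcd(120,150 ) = 30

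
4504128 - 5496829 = - 992701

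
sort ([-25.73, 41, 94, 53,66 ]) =[ - 25.73, 41, 53,66, 94 ] 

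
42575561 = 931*45731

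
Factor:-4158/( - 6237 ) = 2^1*3^( - 1) = 2/3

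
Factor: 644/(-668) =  - 7^1*23^1  *167^(-1)  =  - 161/167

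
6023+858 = 6881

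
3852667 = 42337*91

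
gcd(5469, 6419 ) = 1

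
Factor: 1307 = 1307^1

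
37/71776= 37/71776 = 0.00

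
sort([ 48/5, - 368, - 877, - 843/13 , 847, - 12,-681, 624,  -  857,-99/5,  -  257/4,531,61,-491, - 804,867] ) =[-877, - 857, - 804, -681, - 491, - 368, - 843/13, - 257/4,  -  99/5,  -  12,48/5, 61, 531, 624,847,867 ] 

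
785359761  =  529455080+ 255904681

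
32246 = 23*1402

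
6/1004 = 3/502 = 0.01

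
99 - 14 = 85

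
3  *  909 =2727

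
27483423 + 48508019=75991442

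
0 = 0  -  0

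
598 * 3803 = 2274194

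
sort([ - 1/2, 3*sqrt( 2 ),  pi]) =[-1/2,  pi, 3*sqrt(2 )]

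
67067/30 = 67067/30 = 2235.57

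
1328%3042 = 1328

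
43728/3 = 14576 = 14576.00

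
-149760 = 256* (-585) 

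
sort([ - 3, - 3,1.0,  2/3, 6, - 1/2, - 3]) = [ - 3, - 3, - 3, - 1/2,2/3,1.0,  6]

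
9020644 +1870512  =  10891156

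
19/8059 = 19/8059 = 0.00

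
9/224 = 9/224 =0.04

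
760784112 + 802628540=1563412652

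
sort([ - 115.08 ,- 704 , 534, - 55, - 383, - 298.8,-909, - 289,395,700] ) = [ - 909,-704, - 383, - 298.8,-289, - 115.08,-55, 395, 534,700]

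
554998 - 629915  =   - 74917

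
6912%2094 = 630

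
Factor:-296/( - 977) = 2^3*37^1*977^(-1 )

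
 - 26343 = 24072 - 50415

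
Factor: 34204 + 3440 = 2^2*3^1*3137^1 = 37644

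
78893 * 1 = 78893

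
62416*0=0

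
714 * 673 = 480522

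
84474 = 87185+-2711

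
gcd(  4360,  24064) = 8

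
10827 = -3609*( - 3)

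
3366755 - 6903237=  - 3536482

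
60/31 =1+29/31 = 1.94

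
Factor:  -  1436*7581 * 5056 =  - 55041213696 =-2^8* 3^1*7^1*19^2 * 79^1*359^1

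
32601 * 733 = 23896533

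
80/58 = 1 + 11/29 = 1.38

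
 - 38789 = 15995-54784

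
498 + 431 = 929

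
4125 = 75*55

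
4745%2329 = 87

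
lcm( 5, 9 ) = 45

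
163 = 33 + 130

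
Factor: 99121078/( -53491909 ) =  - 2^1 * 7^1*1933^( - 1 )*27673^( - 1 )*7080077^1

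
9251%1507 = 209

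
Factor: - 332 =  - 2^2*83^1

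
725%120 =5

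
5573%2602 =369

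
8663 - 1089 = 7574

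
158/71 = 2 +16/71 =2.23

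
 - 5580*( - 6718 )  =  37486440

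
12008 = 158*76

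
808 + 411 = 1219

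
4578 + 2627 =7205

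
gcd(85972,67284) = 4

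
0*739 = 0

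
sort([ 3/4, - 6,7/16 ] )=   [ - 6, 7/16,3/4 ]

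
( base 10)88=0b1011000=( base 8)130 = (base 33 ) 2M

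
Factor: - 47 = -47^1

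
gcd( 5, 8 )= 1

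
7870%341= 27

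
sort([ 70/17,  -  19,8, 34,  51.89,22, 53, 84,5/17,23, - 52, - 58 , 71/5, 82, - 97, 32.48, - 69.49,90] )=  [ - 97,-69.49 , - 58, - 52,-19, 5/17, 70/17 , 8, 71/5 , 22, 23, 32.48,34, 51.89, 53, 82,84,90] 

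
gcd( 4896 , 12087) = 153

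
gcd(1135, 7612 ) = 1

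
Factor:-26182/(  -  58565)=38/85= 2^1*5^(-1)*17^(-1 )*19^1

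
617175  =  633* 975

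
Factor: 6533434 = 2^1  *  113^1*28909^1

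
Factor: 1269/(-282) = -2^( - 1)*3^2 = - 9/2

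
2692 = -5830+8522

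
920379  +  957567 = 1877946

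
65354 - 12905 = 52449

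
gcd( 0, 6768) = 6768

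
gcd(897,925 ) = 1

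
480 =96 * 5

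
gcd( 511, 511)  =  511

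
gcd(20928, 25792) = 64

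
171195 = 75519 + 95676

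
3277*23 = 75371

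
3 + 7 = 10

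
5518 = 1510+4008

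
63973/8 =63973/8 = 7996.62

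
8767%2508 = 1243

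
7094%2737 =1620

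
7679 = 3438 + 4241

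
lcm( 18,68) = 612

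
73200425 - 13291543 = 59908882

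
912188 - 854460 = 57728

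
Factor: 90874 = 2^1 *7^1*6491^1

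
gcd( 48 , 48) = 48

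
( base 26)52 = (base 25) 57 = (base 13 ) a2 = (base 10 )132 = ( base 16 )84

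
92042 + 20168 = 112210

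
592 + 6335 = 6927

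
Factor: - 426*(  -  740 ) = 2^3 * 3^1*5^1 * 37^1 * 71^1   =  315240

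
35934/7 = 5133 + 3/7 = 5133.43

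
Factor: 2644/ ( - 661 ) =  - 2^2 = -  4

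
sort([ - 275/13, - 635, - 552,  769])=[ - 635, - 552, - 275/13, 769]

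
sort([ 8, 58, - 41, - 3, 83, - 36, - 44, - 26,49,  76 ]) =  [ - 44, - 41, - 36, - 26, - 3,8,49, 58, 76,83]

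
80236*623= 49987028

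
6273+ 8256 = 14529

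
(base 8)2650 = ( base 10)1448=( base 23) 2GM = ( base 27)1qh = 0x5a8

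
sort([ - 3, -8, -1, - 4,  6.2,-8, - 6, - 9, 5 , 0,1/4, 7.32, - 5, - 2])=[ - 9, - 8, - 8, - 6,-5, - 4,  -  3, - 2,-1 , 0,1/4, 5,6.2 , 7.32] 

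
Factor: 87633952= 2^5*7^2*55889^1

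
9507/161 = 9507/161  =  59.05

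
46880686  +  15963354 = 62844040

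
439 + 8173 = 8612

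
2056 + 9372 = 11428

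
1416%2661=1416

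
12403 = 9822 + 2581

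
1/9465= 1/9465=0.00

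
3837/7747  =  3837/7747= 0.50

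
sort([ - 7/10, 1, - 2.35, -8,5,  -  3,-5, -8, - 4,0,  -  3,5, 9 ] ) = [-8, - 8,-5 , - 4, - 3, - 3 ,-2.35, - 7/10,0 , 1 , 5,5,9] 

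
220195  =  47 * 4685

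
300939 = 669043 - 368104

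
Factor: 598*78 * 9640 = 449648160 = 2^5 *3^1*5^1*13^2*23^1*241^1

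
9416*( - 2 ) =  - 18832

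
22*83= 1826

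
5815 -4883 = 932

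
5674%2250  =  1174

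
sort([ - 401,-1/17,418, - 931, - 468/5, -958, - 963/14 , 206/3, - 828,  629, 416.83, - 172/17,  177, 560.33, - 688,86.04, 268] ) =[ - 958, - 931, - 828, - 688,  -  401, - 468/5,  -  963/14, - 172/17,  -  1/17,206/3,86.04,177,268 , 416.83, 418 , 560.33,629]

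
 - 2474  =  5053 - 7527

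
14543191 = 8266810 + 6276381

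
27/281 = 27/281 = 0.10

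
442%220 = 2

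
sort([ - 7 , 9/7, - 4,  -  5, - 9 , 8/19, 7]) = [  -  9, - 7, - 5, - 4,  8/19, 9/7, 7 ] 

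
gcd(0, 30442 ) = 30442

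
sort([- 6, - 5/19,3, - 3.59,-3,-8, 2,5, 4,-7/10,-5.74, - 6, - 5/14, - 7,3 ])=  [ - 8, - 7 , - 6, - 6, - 5.74,-3.59,-3, -7/10,-5/14, - 5/19, 2,3, 3 , 4,5] 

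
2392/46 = 52= 52.00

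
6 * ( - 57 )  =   - 342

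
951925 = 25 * 38077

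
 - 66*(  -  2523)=166518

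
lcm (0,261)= 0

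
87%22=21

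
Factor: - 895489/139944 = - 127927/19992 = -  2^( -3)*  3^( - 1 )* 7^ ( - 2)*17^( - 1) * 19^1*  6733^1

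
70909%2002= 839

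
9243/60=154+1/20 = 154.05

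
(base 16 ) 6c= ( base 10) 108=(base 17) 66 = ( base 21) 53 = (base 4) 1230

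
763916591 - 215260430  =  548656161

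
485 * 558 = 270630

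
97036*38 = 3687368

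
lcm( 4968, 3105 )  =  24840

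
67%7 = 4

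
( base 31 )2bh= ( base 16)8e8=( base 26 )39i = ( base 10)2280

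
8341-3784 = 4557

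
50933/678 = 75  +  83/678 = 75.12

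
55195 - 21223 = 33972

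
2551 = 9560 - 7009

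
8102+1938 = 10040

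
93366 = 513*182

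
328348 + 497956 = 826304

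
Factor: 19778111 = 149^1*132739^1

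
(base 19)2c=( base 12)42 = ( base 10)50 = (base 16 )32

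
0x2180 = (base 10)8576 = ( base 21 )J98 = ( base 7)34001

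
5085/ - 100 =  - 1017/20 = -  50.85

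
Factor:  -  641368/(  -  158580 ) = 2^1*3^(  -  2)*5^( - 1)*7^1*13^1 = 182/45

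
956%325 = 306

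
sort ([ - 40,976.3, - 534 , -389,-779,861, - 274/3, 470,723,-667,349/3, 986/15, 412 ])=[ - 779, - 667, - 534, - 389, - 274/3, - 40,986/15,  349/3, 412, 470 , 723,861, 976.3] 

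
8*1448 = 11584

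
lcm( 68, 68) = 68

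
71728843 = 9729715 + 61999128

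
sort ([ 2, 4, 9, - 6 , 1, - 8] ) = [ - 8, - 6, 1 , 2 , 4, 9] 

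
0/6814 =0=0.00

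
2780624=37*75152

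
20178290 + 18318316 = 38496606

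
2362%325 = 87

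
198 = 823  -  625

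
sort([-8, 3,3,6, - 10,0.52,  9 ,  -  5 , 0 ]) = [-10, - 8 , - 5 , 0, 0.52, 3, 3,6,9] 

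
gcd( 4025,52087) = 7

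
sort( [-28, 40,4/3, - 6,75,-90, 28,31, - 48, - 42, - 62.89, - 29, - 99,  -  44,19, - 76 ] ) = [- 99, - 90,- 76,  -  62.89, - 48, - 44, - 42, - 29, - 28,-6,4/3,  19, 28, 31, 40,75]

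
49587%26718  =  22869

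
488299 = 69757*7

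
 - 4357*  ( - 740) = 3224180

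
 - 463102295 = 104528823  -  567631118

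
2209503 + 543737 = 2753240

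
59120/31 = 59120/31 = 1907.10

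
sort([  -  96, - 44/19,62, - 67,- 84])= [ - 96, - 84,  -  67,- 44/19, 62 ] 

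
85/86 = 85/86 = 0.99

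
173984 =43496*4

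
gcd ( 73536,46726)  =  766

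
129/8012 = 129/8012 = 0.02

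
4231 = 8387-4156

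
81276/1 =81276 = 81276.00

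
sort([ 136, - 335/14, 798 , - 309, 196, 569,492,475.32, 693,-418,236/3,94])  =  [ - 418, - 309, - 335/14, 236/3,94, 136, 196, 475.32,492,569, 693, 798] 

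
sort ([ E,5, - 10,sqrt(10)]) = [ - 10, E, sqrt( 10), 5]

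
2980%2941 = 39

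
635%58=55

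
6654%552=30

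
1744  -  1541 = 203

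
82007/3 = 82007/3 = 27335.67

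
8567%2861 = 2845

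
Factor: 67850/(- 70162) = -5^2*23^1* 59^1*35081^(  -  1) = -33925/35081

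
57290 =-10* ( - 5729 ) 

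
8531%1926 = 827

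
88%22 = 0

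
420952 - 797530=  - 376578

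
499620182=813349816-313729634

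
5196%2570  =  56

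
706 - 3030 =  - 2324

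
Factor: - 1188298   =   - 2^1*19^1*31271^1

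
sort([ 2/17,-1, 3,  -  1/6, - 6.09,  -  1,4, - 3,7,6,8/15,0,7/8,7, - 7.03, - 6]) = [-7.03, - 6.09 , -6, - 3, - 1, - 1,-1/6,0,2/17,8/15,7/8,3,4, 6,7,7] 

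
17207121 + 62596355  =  79803476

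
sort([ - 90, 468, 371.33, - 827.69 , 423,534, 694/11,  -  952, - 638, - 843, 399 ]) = [ - 952,- 843 , - 827.69, - 638, - 90,694/11  ,  371.33,399  ,  423 , 468,  534 ] 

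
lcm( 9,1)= 9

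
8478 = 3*2826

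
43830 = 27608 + 16222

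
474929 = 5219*91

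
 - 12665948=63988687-76654635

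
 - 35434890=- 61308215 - - 25873325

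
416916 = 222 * 1878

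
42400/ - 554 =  - 77 + 129/277  =  - 76.53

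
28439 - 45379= - 16940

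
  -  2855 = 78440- 81295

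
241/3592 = 241/3592 = 0.07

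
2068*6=12408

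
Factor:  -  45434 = - 2^1*22717^1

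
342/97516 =171/48758 = 0.00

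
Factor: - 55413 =  -  3^2 * 47^1*131^1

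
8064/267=2688/89 = 30.20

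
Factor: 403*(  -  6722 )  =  -2708966 =- 2^1*13^1*31^1*3361^1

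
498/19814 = 249/9907 = 0.03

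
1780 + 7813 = 9593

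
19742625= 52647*375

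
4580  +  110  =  4690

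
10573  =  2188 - -8385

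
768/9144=32/381 = 0.08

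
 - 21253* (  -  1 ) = 21253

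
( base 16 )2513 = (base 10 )9491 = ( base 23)HLF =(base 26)E11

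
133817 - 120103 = 13714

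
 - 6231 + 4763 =-1468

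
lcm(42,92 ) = 1932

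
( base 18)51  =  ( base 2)1011011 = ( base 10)91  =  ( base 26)3d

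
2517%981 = 555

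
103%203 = 103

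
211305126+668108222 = 879413348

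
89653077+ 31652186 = 121305263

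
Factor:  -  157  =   - 157^1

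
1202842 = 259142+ 943700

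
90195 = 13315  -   -76880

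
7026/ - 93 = -76 +14/31  =  -75.55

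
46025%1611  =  917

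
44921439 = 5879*7641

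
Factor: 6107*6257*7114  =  271836603886 = 2^1*31^1 * 197^1*3557^1*6257^1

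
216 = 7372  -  7156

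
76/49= 76/49 = 1.55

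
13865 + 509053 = 522918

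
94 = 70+24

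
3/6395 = 3/6395 = 0.00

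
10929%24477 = 10929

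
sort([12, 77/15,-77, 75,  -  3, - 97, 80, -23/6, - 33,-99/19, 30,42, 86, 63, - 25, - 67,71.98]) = [- 97, - 77, - 67 , -33, - 25, - 99/19, - 23/6,-3,77/15, 12, 30, 42, 63,71.98, 75 , 80, 86]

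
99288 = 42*2364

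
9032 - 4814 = 4218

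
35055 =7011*5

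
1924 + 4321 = 6245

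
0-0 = 0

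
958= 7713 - 6755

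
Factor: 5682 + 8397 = 14079 = 3^1*13^1*19^2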